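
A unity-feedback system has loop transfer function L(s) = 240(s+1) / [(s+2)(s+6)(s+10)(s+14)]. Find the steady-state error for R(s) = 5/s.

The open loop has no poles at the origin → type 0 system.
K_p = lim_{s→0} L(s) = 240·1 / (2·6·10·14) = 1/7.
e_ss = 5/(1 + K_p) = 5/(8/7) = 4.375.

4.375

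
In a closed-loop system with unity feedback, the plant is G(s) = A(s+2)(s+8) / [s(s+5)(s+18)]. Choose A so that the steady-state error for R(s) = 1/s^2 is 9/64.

40

The open loop has one pole at the origin → type 1 system.
K_v = lim_{s→0} s·G(s) = A·2·8 / (5·18) = (8/45)·A.
e_ss = 1/K_v = 9/64 ⇒ K_v = 64/9 ⇒ A = (64/9)/(8/45) = 40.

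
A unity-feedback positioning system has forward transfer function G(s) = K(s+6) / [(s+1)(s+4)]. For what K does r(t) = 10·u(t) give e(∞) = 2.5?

No free integrators in G(s): this is a type 0 system.
K_p = lim_{s→0} G(s) = K·6 / (1·4) = 1.5·K.
e_ss = 10/(1 + K_p) = 2.5 ⇒ 1 + 1.5·K = 4 ⇒ K = 2.

2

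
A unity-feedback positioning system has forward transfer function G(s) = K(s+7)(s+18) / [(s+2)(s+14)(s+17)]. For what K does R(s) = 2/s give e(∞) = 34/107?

The open loop has no poles at the origin → type 0 system.
K_p = lim_{s→0} G(s) = K·7·18 / (2·14·17) = (9/34)·K.
e_ss = 2/(1 + K_p) = 34/107 ⇒ 1 + (9/34)·K = 107/17 ⇒ K = 20.

20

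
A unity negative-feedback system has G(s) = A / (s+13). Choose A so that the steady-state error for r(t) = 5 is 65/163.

The open loop has no poles at the origin → type 0 system.
K_p = lim_{s→0} G(s) = A / (13) = (1/13)·A.
e_ss = 5/(1 + K_p) = 65/163 ⇒ 1 + (1/13)·A = 163/13 ⇒ A = 150.

150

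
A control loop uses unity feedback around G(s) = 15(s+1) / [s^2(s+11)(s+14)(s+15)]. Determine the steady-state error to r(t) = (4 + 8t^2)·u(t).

2464

System type = 2 (two poles at s=0). Taking each input component in turn:
  • 4: tracked with zero error.
  • 8t^2: e_ss = 16/K_a with K_a=1/154 → 2464.
Total e_ss = 2464.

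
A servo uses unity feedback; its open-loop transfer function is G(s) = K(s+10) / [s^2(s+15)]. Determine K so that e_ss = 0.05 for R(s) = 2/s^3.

60

System type = 2 (two poles at s=0).
K_a = lim_{s→0} s^2·G(s) = K·10 / (15) = (2/3)·K.
e_ss = 2/K_a = 0.05 ⇒ K_a = 40 ⇒ K = 40/(2/3) = 60.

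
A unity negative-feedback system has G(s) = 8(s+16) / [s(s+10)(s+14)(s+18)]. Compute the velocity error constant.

The open loop has one pole at the origin → type 1 system.
K_v = lim_{s→0} s·G(s) = 8·16 / (10·14·18) = 16/315.

16/315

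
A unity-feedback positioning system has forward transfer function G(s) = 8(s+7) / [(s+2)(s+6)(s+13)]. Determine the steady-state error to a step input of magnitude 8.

312/53

G(s) has no factors of s in the denominator, so the system is type 0.
K_p = lim_{s→0} G(s) = 8·7 / (2·6·13) = 14/39.
e_ss = 8/(1 + K_p) = 8/(53/39) = 312/53.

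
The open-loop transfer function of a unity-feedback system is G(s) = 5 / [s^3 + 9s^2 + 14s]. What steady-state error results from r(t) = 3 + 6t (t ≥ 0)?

Lowest-order denominator term is 14s, so the open loop has 1 pole at the origin → type 1 system. Taking each input component in turn:
  • 3: tracked with zero error.
  • 6t: e_ss = 6/K_v with K_v=5/14 → 16.8.
Total e_ss = 16.8.

16.8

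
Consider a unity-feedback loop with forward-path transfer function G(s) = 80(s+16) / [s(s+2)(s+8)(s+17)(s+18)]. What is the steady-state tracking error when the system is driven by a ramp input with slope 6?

22.95

The open loop has one pole at the origin → type 1 system.
K_v = lim_{s→0} s·G(s) = 80·16 / (2·8·17·18) = 40/153.
e_ss = 6/K_v = 6/(40/153) = 22.95.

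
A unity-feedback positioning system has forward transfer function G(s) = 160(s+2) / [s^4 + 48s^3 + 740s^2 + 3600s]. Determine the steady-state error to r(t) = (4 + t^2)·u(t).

Factoring s from the denominator leaves a polynomial with constant term 3600, so the system is type 1. Taking each input component in turn:
  • 4: tracked with zero error.
  • t^2: a type-1 system cannot track it, e_ss → ∞.
The unbounded component dominates.

infinity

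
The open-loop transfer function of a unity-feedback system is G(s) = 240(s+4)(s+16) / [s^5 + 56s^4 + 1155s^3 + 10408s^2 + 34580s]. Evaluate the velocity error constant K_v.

The denominator has no term below 34580s — 1 pole at s=0, type 1.
K_v = lim_{s→0} s·G(s) = 240·4·16 / 34580 = 768/1729.

768/1729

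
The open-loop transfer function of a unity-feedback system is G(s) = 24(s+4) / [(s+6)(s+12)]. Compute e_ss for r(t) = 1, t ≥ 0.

3/7

The open loop has no poles at the origin → type 0 system.
K_p = lim_{s→0} G(s) = 24·4 / (6·12) = 4/3.
e_ss = 1/(1 + K_p) = 1/(7/3) = 3/7.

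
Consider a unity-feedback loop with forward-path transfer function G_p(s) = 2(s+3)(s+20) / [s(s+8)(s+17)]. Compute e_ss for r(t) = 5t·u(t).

17/3

One free integrator in G_p(s): this is a type 1 system.
K_v = lim_{s→0} s·G_p(s) = 2·3·20 / (8·17) = 15/17.
e_ss = 5/K_v = 5/(15/17) = 17/3.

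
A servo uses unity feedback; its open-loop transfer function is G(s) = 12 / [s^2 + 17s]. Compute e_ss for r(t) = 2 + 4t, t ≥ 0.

17/3

Lowest-order denominator term is 17s, so the open loop has 1 pole at the origin → type 1 system. Taking each input component in turn:
  • 2: tracked with zero error.
  • 4t: e_ss = 4/K_v with K_v=12/17 → 17/3.
Total e_ss = 17/3.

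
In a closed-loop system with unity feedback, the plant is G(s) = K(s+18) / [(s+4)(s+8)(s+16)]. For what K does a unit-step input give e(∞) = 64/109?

20

G(s) has no factors of s in the denominator, so the system is type 0.
K_p = lim_{s→0} G(s) = K·18 / (4·8·16) = (9/256)·K.
e_ss = 1/(1 + K_p) = 64/109 ⇒ 1 + (9/256)·K = 109/64 ⇒ K = 20.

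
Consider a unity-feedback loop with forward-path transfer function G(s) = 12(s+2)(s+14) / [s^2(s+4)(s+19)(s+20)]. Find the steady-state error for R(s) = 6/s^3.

Two free integrators in G(s): this is a type 2 system.
K_a = lim_{s→0} s^2·G(s) = 12·2·14 / (4·19·20) = 21/95.
r(t) = 3t^2 gives R(s) = 6/s^3.
e_ss = 6/K_a = 6/(21/95) = 190/7.

190/7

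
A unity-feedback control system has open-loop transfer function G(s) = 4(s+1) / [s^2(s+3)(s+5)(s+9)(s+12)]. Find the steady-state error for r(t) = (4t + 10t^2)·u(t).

System type = 2 (two poles at s=0). Taking each input component in turn:
  • 4t: tracked with zero error.
  • 10t^2: e_ss = 20/K_a with K_a=1/405 → 8100.
Total e_ss = 8100.

8100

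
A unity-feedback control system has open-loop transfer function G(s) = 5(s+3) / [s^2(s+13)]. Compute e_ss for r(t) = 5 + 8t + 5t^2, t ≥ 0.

26/3

System type = 2 (two poles at s=0). Treating each term separately:
  • 5: tracked with zero error.
  • 8t: tracked with zero error.
  • 5t^2: e_ss = 10/K_a with K_a=15/13 → 26/3.
Total e_ss = 26/3.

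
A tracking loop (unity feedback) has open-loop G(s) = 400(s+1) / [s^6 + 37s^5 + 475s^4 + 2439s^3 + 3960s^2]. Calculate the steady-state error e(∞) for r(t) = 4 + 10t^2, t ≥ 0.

The denominator has no term below 3960s^2 — 2 poles at s=0, type 2. Taking each input component in turn:
  • 4: tracked with zero error.
  • 10t^2: e_ss = 20/K_a with K_a=10/99 → 198.
Total e_ss = 198.

198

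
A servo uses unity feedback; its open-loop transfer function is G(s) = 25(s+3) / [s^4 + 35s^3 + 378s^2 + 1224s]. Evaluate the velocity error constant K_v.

The denominator has no term below 1224s — 1 pole at s=0, type 1.
K_v = lim_{s→0} s·G(s) = 25·3 / 1224 = 25/408.

25/408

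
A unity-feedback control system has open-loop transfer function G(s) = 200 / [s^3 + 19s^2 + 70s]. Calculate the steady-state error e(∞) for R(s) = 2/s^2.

The denominator has no term below 70s — 1 pole at s=0, type 1.
K_v = lim_{s→0} s·G(s) = 200 / 70 = 20/7.
e_ss = 2/K_v = 2/(20/7) = 0.7.

0.7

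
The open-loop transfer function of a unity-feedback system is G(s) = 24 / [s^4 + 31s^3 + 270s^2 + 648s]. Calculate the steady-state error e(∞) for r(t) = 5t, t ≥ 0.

Lowest-order denominator term is 648s, so the open loop has 1 pole at the origin → type 1 system.
K_v = lim_{s→0} s·G(s) = 24 / 648 = 1/27.
e_ss = 5/K_v = 5/(1/27) = 135.

135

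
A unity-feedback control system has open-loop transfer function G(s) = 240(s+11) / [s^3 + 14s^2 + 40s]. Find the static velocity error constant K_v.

66

The denominator has no term below 40s — 1 pole at s=0, type 1.
K_v = lim_{s→0} s·G(s) = 240·11 / 40 = 66.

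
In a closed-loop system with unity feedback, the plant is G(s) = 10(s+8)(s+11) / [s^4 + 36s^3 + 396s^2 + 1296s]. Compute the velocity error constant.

Factoring s from the denominator leaves a polynomial with constant term 1296, so the system is type 1.
K_v = lim_{s→0} s·G(s) = 10·8·11 / 1296 = 55/81.

55/81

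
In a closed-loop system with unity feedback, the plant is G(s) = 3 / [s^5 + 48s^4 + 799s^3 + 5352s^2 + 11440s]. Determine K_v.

Factoring s from the denominator leaves a polynomial with constant term 11440, so the system is type 1.
K_v = lim_{s→0} s·G(s) = 3 / 11440 = 3/11440.

3/11440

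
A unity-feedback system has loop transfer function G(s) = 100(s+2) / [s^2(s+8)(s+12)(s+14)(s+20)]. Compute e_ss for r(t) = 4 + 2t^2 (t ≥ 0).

The open loop has two poles at the origin → type 2 system. By superposition:
  • 4: tracked with zero error.
  • 2t^2: e_ss = 4/K_a with K_a=5/672 → 537.6.
Total e_ss = 537.6.

537.6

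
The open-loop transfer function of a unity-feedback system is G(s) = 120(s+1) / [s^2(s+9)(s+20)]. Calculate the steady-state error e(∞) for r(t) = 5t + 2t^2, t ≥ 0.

The open loop has two poles at the origin → type 2 system. Treating each term separately:
  • 5t: tracked with zero error.
  • 2t^2: e_ss = 4/K_a with K_a=2/3 → 6.
Total e_ss = 6.

6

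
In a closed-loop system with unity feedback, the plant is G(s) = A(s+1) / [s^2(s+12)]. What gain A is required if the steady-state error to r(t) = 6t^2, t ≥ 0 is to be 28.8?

5

G(s) has two factors of s in the denominator, so the system is type 2.
K_a = lim_{s→0} s^2·G(s) = A·1 / (12) = (1/12)·A.
e_ss = 12/K_a = 28.8 ⇒ K_a = 5/12 ⇒ A = (5/12)/(1/12) = 5.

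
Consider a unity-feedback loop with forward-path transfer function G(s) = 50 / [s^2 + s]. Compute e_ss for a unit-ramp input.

Factoring s from the denominator leaves a polynomial with constant term 1, so the system is type 1.
K_v = lim_{s→0} s·G(s) = 50 / 1 = 50.
e_ss = 1/K_v = 1/50 = 0.02.

0.02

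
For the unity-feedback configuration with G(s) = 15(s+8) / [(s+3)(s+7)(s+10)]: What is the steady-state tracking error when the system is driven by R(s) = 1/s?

No free integrators in G(s): this is a type 0 system.
K_p = lim_{s→0} G(s) = 15·8 / (3·7·10) = 4/7.
e_ss = 1/(1 + K_p) = 1/(11/7) = 7/11.

7/11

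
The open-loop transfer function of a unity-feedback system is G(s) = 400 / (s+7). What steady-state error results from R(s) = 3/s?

G(s) has no factors of s in the denominator, so the system is type 0.
K_p = lim_{s→0} G(s) = 400 / (7) = 400/7.
e_ss = 3/(1 + K_p) = 3/(407/7) = 21/407.

21/407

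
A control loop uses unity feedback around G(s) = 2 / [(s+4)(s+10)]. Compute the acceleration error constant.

System type = 0 (no poles at s=0).
K_a = lim_{s→0} s^2·G(s) = 0 (the extra factor of s kills the finite limit).

0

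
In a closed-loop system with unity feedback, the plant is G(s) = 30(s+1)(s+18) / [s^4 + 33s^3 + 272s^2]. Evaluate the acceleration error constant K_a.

135/68

Lowest-order denominator term is 272s^2, so the open loop has 2 poles at the origin → type 2 system.
K_a = lim_{s→0} s^2·G(s) = 30·1·18 / 272 = 135/68.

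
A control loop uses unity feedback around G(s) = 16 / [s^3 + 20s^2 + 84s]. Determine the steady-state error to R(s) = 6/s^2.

31.5

The denominator has no term below 84s — 1 pole at s=0, type 1.
K_v = lim_{s→0} s·G(s) = 16 / 84 = 4/21.
e_ss = 6/K_v = 6/(4/21) = 31.5.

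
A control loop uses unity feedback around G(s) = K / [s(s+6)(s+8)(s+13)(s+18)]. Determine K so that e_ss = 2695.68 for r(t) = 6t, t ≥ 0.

System type = 1 (one pole at s=0).
K_v = lim_{s→0} s·G(s) = K / (6·8·13·18) = (1/11232)·K.
e_ss = 6/K_v = 2695.68 ⇒ K_v = 25/11232 ⇒ K = (25/11232)/(1/11232) = 25.

25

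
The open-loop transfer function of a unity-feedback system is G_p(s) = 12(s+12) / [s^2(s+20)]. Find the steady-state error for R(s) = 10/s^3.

25/18

System type = 2 (two poles at s=0).
K_a = lim_{s→0} s^2·G_p(s) = 12·12 / (20) = 7.2.
r(t) = 5t^2 gives R(s) = 10/s^3.
e_ss = 10/K_a = 10/7.2 = 25/18.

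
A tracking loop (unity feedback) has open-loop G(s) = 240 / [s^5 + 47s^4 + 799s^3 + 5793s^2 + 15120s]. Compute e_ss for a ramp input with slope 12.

Factoring s from the denominator leaves a polynomial with constant term 15120, so the system is type 1.
K_v = lim_{s→0} s·G(s) = 240 / 15120 = 1/63.
e_ss = 12/K_v = 12/(1/63) = 756.

756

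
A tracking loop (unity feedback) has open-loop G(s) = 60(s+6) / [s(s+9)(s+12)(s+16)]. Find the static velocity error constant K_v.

The open loop has one pole at the origin → type 1 system.
K_v = lim_{s→0} s·G(s) = 60·6 / (9·12·16) = 5/24.

5/24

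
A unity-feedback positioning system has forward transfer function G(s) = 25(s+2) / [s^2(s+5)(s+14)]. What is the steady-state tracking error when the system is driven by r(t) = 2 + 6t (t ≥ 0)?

0

G(s) has two factors of s in the denominator, so the system is type 2. Treating each term separately:
  • 2: tracked with zero error.
  • 6t: tracked with zero error.
Total e_ss = 0.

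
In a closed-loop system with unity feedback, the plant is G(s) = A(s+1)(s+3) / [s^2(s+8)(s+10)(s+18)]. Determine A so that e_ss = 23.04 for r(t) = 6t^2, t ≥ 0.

250

G(s) has two factors of s in the denominator, so the system is type 2.
K_a = lim_{s→0} s^2·G(s) = A·1·3 / (8·10·18) = (1/480)·A.
e_ss = 12/K_a = 23.04 ⇒ K_a = 25/48 ⇒ A = (25/48)/(1/480) = 250.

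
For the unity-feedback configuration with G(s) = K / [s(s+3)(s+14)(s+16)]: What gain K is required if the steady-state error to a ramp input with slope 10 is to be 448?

One free integrator in G(s): this is a type 1 system.
K_v = lim_{s→0} s·G(s) = K / (3·14·16) = (1/672)·K.
e_ss = 10/K_v = 448 ⇒ K_v = 5/224 ⇒ K = (5/224)/(1/672) = 15.

15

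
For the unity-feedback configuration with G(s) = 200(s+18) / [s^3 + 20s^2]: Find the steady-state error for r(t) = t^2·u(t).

Factoring s^2 from the denominator leaves a polynomial with constant term 20, so the system is type 2.
K_a = lim_{s→0} s^2·G(s) = 200·18 / 20 = 180.
r(t) = t^2 gives R(s) = 2/s^3.
e_ss = 2/K_a = 2/180 = 1/90.

1/90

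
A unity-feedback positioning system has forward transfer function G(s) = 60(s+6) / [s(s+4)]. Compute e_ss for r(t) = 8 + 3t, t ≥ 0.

The open loop has one pole at the origin → type 1 system. Treating each term separately:
  • 8: tracked with zero error.
  • 3t: e_ss = 3/K_v with K_v=90 → 1/30.
Total e_ss = 1/30.

1/30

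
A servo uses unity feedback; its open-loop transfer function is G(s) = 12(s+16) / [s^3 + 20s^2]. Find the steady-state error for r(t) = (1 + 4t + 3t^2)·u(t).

0.625

The denominator has no term below 20s^2 — 2 poles at s=0, type 2. Treating each term separately:
  • 1: tracked with zero error.
  • 4t: tracked with zero error.
  • 3t^2: e_ss = 6/K_a with K_a=9.6 → 0.625.
Total e_ss = 0.625.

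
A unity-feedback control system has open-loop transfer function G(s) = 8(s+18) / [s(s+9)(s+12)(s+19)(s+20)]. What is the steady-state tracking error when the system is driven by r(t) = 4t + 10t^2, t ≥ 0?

infinity

The open loop has one pole at the origin → type 1 system. By superposition:
  • 4t: e_ss = 4/K_v with K_v=1/285 → 1140.
  • 10t^2: a type-1 system cannot track it, e_ss → ∞.
The unbounded component dominates.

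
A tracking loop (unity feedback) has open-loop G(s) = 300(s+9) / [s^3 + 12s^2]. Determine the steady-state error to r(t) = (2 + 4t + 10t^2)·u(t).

Factoring s^2 from the denominator leaves a polynomial with constant term 12, so the system is type 2. By superposition:
  • 2: tracked with zero error.
  • 4t: tracked with zero error.
  • 10t^2: e_ss = 20/K_a with K_a=225 → 4/45.
Total e_ss = 4/45.

4/45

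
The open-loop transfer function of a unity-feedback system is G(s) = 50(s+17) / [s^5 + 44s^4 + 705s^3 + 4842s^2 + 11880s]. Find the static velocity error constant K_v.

Lowest-order denominator term is 11880s, so the open loop has 1 pole at the origin → type 1 system.
K_v = lim_{s→0} s·G(s) = 50·17 / 11880 = 85/1188.

85/1188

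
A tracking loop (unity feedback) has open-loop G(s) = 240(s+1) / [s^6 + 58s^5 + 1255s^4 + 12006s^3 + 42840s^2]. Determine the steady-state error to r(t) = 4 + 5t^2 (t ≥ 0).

Factoring s^2 from the denominator leaves a polynomial with constant term 42840, so the system is type 2. Taking each input component in turn:
  • 4: tracked with zero error.
  • 5t^2: e_ss = 10/K_a with K_a=2/357 → 1785.
Total e_ss = 1785.

1785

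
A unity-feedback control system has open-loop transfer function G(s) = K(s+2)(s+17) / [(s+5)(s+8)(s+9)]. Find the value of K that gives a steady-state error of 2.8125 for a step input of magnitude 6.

12

No free integrators in G(s): this is a type 0 system.
K_p = lim_{s→0} G(s) = K·2·17 / (5·8·9) = (17/180)·K.
e_ss = 6/(1 + K_p) = 2.8125 ⇒ 1 + (17/180)·K = 32/15 ⇒ K = 12.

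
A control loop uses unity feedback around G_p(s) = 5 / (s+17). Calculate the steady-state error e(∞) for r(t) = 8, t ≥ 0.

68/11

G_p(s) has no factors of s in the denominator, so the system is type 0.
K_p = lim_{s→0} G_p(s) = 5 / (17) = 5/17.
e_ss = 8/(1 + K_p) = 8/(22/17) = 68/11.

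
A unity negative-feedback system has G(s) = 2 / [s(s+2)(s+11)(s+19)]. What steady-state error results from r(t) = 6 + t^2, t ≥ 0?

infinity

System type = 1 (one pole at s=0). By superposition:
  • 6: tracked with zero error.
  • t^2: a type-1 system cannot track it, e_ss → ∞.
The unbounded component dominates.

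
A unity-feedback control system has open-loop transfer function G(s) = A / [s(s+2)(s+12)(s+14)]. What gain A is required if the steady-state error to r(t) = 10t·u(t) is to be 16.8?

One free integrator in G(s): this is a type 1 system.
K_v = lim_{s→0} s·G(s) = A / (2·12·14) = (1/336)·A.
e_ss = 10/K_v = 16.8 ⇒ K_v = 25/42 ⇒ A = (25/42)/(1/336) = 200.

200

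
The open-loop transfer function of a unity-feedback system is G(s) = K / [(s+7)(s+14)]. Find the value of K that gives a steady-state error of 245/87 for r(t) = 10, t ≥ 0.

G(s) has no factors of s in the denominator, so the system is type 0.
K_p = lim_{s→0} G(s) = K / (7·14) = (1/98)·K.
e_ss = 10/(1 + K_p) = 245/87 ⇒ 1 + (1/98)·K = 174/49 ⇒ K = 250.

250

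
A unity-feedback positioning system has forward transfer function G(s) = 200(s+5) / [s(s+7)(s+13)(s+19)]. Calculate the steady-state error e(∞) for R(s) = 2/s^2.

G(s) has one factor of s in the denominator, so the system is type 1.
K_v = lim_{s→0} s·G(s) = 200·5 / (7·13·19) = 1000/1729.
e_ss = 2/K_v = 2/(1000/1729) = 3.458.

3.458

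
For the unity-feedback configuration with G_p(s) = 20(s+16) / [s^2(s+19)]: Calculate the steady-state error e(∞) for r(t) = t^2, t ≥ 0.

19/160

System type = 2 (two poles at s=0).
K_a = lim_{s→0} s^2·G_p(s) = 20·16 / (19) = 320/19.
r(t) = t^2 gives R(s) = 2/s^3.
e_ss = 2/K_a = 2/(320/19) = 19/160.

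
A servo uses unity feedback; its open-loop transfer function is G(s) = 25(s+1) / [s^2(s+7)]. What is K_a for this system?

The open loop has two poles at the origin → type 2 system.
K_a = lim_{s→0} s^2·G(s) = 25·1 / (7) = 25/7.

25/7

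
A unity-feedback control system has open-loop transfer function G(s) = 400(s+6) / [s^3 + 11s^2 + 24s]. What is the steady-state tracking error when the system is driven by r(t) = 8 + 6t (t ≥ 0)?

Factoring s from the denominator leaves a polynomial with constant term 24, so the system is type 1. Treating each term separately:
  • 8: tracked with zero error.
  • 6t: e_ss = 6/K_v with K_v=100 → 0.06.
Total e_ss = 0.06.

0.06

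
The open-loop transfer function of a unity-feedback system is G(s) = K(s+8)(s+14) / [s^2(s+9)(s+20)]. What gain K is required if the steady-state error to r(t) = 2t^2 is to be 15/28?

12

The open loop has two poles at the origin → type 2 system.
K_a = lim_{s→0} s^2·G(s) = K·8·14 / (9·20) = (28/45)·K.
e_ss = 4/K_a = 15/28 ⇒ K_a = 112/15 ⇒ K = (112/15)/(28/45) = 12.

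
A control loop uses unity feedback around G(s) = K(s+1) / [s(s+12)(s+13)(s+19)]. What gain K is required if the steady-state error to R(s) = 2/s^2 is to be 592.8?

10

G(s) has one factor of s in the denominator, so the system is type 1.
K_v = lim_{s→0} s·G(s) = K·1 / (12·13·19) = (1/2964)·K.
e_ss = 2/K_v = 592.8 ⇒ K_v = 5/1482 ⇒ K = (5/1482)/(1/2964) = 10.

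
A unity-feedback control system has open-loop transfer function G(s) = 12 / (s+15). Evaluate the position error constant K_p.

System type = 0 (no poles at s=0).
K_p = lim_{s→0} G(s) = 12 / (15) = 0.8.

0.8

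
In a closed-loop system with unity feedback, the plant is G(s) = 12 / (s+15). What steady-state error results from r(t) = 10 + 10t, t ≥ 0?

G(s) has no factors of s in the denominator, so the system is type 0. By superposition:
  • 10: e_ss = 10/(1+K_p) with K_p=0.8 → 50/9.
  • 10t: a type-0 system cannot track it, e_ss → ∞.
The unbounded component dominates.

infinity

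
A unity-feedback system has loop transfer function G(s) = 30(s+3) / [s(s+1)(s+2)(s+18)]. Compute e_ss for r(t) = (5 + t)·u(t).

0.4

The open loop has one pole at the origin → type 1 system. Taking each input component in turn:
  • 5: tracked with zero error.
  • t: e_ss = 1/K_v with K_v=2.5 → 0.4.
Total e_ss = 0.4.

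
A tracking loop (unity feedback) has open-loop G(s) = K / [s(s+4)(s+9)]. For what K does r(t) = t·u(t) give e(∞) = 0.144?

The open loop has one pole at the origin → type 1 system.
K_v = lim_{s→0} s·G(s) = K / (4·9) = (1/36)·K.
e_ss = 1/K_v = 0.144 ⇒ K_v = 125/18 ⇒ K = (125/18)/(1/36) = 250.

250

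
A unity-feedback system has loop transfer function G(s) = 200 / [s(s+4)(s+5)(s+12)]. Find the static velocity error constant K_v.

5/6

One free integrator in G(s): this is a type 1 system.
K_v = lim_{s→0} s·G(s) = 200 / (4·5·12) = 5/6.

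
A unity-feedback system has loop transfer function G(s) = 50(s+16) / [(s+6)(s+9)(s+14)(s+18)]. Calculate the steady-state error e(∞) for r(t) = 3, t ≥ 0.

5103/1801

G(s) has no factors of s in the denominator, so the system is type 0.
K_p = lim_{s→0} G(s) = 50·16 / (6·9·14·18) = 100/1701.
e_ss = 3/(1 + K_p) = 3/(1801/1701) = 5103/1801.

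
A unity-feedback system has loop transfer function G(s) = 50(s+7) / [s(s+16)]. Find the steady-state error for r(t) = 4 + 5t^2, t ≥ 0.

G(s) has one factor of s in the denominator, so the system is type 1. By superposition:
  • 4: tracked with zero error.
  • 5t^2: a type-1 system cannot track it, e_ss → ∞.
The unbounded component dominates.

infinity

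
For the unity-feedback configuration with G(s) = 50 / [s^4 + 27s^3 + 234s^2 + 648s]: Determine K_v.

25/324

The denominator has no term below 648s — 1 pole at s=0, type 1.
K_v = lim_{s→0} s·G(s) = 50 / 648 = 25/324.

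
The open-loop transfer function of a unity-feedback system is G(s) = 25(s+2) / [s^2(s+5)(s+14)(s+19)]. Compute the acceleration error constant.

Two free integrators in G(s): this is a type 2 system.
K_a = lim_{s→0} s^2·G(s) = 25·2 / (5·14·19) = 5/133.

5/133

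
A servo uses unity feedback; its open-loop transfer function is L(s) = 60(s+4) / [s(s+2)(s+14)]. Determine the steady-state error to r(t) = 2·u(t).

0

L(s) has one factor of s in the denominator, so the system is type 1.
K_p = ∞ for a type-1 system; e_ss to a step is zero.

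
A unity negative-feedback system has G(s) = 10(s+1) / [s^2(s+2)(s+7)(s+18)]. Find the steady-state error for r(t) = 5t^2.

252

Two free integrators in G(s): this is a type 2 system.
K_a = lim_{s→0} s^2·G(s) = 10·1 / (2·7·18) = 5/126.
r(t) = 5t^2 gives R(s) = 10/s^3.
e_ss = 10/K_a = 10/(5/126) = 252.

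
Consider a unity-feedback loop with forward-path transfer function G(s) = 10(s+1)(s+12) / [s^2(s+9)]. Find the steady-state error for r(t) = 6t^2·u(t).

0.9

G(s) has two factors of s in the denominator, so the system is type 2.
K_a = lim_{s→0} s^2·G(s) = 10·1·12 / (9) = 40/3.
r(t) = 6t^2 gives R(s) = 12/s^3.
e_ss = 12/K_a = 12/(40/3) = 0.9.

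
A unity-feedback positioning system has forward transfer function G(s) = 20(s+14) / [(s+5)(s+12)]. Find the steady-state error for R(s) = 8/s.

No free integrators in G(s): this is a type 0 system.
K_p = lim_{s→0} G(s) = 20·14 / (5·12) = 14/3.
e_ss = 8/(1 + K_p) = 8/(17/3) = 24/17.

24/17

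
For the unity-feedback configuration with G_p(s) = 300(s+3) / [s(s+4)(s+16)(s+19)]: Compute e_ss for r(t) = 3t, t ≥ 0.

304/75

One free integrator in G_p(s): this is a type 1 system.
K_v = lim_{s→0} s·G_p(s) = 300·3 / (4·16·19) = 225/304.
e_ss = 3/K_v = 3/(225/304) = 304/75.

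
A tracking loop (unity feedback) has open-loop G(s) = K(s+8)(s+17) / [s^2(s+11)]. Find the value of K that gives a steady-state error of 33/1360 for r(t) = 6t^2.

40

System type = 2 (two poles at s=0).
K_a = lim_{s→0} s^2·G(s) = K·8·17 / (11) = (136/11)·K.
e_ss = 12/K_a = 33/1360 ⇒ K_a = 5440/11 ⇒ K = (5440/11)/(136/11) = 40.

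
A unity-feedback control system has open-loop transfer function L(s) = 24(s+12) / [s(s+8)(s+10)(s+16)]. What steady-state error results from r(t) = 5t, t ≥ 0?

System type = 1 (one pole at s=0).
K_v = lim_{s→0} s·L(s) = 24·12 / (8·10·16) = 0.225.
e_ss = 5/K_v = 5/0.225 = 200/9.

200/9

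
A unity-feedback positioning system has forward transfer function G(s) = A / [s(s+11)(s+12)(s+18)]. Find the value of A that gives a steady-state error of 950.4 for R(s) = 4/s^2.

10

One free integrator in G(s): this is a type 1 system.
K_v = lim_{s→0} s·G(s) = A / (11·12·18) = (1/2376)·A.
e_ss = 4/K_v = 950.4 ⇒ K_v = 5/1188 ⇒ A = (5/1188)/(1/2376) = 10.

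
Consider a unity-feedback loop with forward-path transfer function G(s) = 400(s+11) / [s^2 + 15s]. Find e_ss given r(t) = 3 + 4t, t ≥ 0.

3/220

Factoring s from the denominator leaves a polynomial with constant term 15, so the system is type 1. Taking each input component in turn:
  • 3: tracked with zero error.
  • 4t: e_ss = 4/K_v with K_v=880/3 → 3/220.
Total e_ss = 3/220.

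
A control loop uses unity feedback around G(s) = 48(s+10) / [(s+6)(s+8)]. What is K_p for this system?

10

G(s) has no factors of s in the denominator, so the system is type 0.
K_p = lim_{s→0} G(s) = 48·10 / (6·8) = 10.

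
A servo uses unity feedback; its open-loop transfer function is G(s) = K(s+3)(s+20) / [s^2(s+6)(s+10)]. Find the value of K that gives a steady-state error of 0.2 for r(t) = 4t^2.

System type = 2 (two poles at s=0).
K_a = lim_{s→0} s^2·G(s) = K·3·20 / (6·10) = 1·K.
e_ss = 8/K_a = 0.2 ⇒ K_a = 40 ⇒ K = 40/1 = 40.

40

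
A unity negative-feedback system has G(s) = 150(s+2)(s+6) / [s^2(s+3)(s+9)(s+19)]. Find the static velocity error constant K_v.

K_v = lim_{s→0} s·G(s); with 2 poles at the origin the limit diverges, so K_v = ∞.

infinity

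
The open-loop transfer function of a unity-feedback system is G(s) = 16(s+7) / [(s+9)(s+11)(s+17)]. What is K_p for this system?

112/1683

System type = 0 (no poles at s=0).
K_p = lim_{s→0} G(s) = 16·7 / (9·11·17) = 112/1683.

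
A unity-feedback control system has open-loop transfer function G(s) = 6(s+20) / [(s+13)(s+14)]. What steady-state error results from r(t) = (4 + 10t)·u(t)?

No free integrators in G(s): this is a type 0 system. By superposition:
  • 4: e_ss = 4/(1+K_p) with K_p=60/91 → 364/151.
  • 10t: a type-0 system cannot track it, e_ss → ∞.
The unbounded component dominates.

infinity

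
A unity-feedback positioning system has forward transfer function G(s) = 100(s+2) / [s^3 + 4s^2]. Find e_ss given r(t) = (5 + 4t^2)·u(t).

0.16

Lowest-order denominator term is 4s^2, so the open loop has 2 poles at the origin → type 2 system. Treating each term separately:
  • 5: tracked with zero error.
  • 4t^2: e_ss = 8/K_a with K_a=50 → 0.16.
Total e_ss = 0.16.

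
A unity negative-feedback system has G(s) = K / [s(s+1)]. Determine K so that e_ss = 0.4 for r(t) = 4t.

The open loop has one pole at the origin → type 1 system.
K_v = lim_{s→0} s·G(s) = K / (1) = 1·K.
e_ss = 4/K_v = 0.4 ⇒ K_v = 10 ⇒ K = 10/1 = 10.

10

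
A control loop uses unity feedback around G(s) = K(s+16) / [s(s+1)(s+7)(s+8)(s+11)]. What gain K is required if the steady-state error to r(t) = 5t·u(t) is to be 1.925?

100

The open loop has one pole at the origin → type 1 system.
K_v = lim_{s→0} s·G(s) = K·16 / (1·7·8·11) = (2/77)·K.
e_ss = 5/K_v = 1.925 ⇒ K_v = 200/77 ⇒ K = (200/77)/(2/77) = 100.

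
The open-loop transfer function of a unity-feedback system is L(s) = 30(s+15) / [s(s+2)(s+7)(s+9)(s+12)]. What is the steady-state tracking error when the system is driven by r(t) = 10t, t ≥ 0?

33.6

L(s) has one factor of s in the denominator, so the system is type 1.
K_v = lim_{s→0} s·L(s) = 30·15 / (2·7·9·12) = 25/84.
e_ss = 10/K_v = 10/(25/84) = 33.6.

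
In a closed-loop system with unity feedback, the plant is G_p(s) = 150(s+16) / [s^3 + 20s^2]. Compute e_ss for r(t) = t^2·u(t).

1/60

Factoring s^2 from the denominator leaves a polynomial with constant term 20, so the system is type 2.
K_a = lim_{s→0} s^2·G_p(s) = 150·16 / 20 = 120.
r(t) = t^2 gives R(s) = 2/s^3.
e_ss = 2/K_a = 2/120 = 1/60.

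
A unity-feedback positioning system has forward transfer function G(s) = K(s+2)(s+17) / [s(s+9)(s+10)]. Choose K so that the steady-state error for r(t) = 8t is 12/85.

One free integrator in G(s): this is a type 1 system.
K_v = lim_{s→0} s·G(s) = K·2·17 / (9·10) = (17/45)·K.
e_ss = 8/K_v = 12/85 ⇒ K_v = 170/3 ⇒ K = (170/3)/(17/45) = 150.

150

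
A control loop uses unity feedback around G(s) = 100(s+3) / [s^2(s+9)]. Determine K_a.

100/3

G(s) has two factors of s in the denominator, so the system is type 2.
K_a = lim_{s→0} s^2·G(s) = 100·3 / (9) = 100/3.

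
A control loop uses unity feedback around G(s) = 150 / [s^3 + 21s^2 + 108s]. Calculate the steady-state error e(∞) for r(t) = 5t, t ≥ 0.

Factoring s from the denominator leaves a polynomial with constant term 108, so the system is type 1.
K_v = lim_{s→0} s·G(s) = 150 / 108 = 25/18.
e_ss = 5/K_v = 5/(25/18) = 3.6.

3.6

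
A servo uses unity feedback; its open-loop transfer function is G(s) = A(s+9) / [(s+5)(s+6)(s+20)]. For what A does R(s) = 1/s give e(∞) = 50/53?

System type = 0 (no poles at s=0).
K_p = lim_{s→0} G(s) = A·9 / (5·6·20) = 0.015·A.
e_ss = 1/(1 + K_p) = 50/53 ⇒ 1 + 0.015·A = 1.06 ⇒ A = 4.

4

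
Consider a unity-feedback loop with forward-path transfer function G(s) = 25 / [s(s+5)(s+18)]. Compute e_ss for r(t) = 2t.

System type = 1 (one pole at s=0).
K_v = lim_{s→0} s·G(s) = 25 / (5·18) = 5/18.
e_ss = 2/K_v = 2/(5/18) = 7.2.

7.2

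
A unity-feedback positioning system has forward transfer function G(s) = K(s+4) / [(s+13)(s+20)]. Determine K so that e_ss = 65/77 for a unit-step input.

The open loop has no poles at the origin → type 0 system.
K_p = lim_{s→0} G(s) = K·4 / (13·20) = (1/65)·K.
e_ss = 1/(1 + K_p) = 65/77 ⇒ 1 + (1/65)·K = 77/65 ⇒ K = 12.

12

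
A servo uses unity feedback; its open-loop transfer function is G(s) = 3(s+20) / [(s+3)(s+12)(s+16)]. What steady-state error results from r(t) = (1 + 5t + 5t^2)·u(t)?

G(s) has no factors of s in the denominator, so the system is type 0. By superposition:
  • 1: e_ss = 1/(1+K_p) with K_p=5/48 → 48/53.
  • 5t: a type-0 system cannot track it, e_ss → ∞.
  • 5t^2: a type-0 system cannot track it, e_ss → ∞.
The unbounded component dominates.

infinity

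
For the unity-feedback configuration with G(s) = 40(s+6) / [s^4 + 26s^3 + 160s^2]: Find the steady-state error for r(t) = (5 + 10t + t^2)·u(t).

4/3

The denominator has no term below 160s^2 — 2 poles at s=0, type 2. Treating each term separately:
  • 5: tracked with zero error.
  • 10t: tracked with zero error.
  • t^2: e_ss = 2/K_a with K_a=1.5 → 4/3.
Total e_ss = 4/3.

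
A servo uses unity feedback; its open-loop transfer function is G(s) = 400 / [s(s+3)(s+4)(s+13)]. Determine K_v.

The open loop has one pole at the origin → type 1 system.
K_v = lim_{s→0} s·G(s) = 400 / (3·4·13) = 100/39.

100/39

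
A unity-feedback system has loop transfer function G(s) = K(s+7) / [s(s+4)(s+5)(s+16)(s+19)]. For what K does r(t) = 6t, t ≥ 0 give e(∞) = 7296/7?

One free integrator in G(s): this is a type 1 system.
K_v = lim_{s→0} s·G(s) = K·7 / (4·5·16·19) = (7/6080)·K.
e_ss = 6/K_v = 7296/7 ⇒ K_v = 7/1216 ⇒ K = (7/1216)/(7/6080) = 5.

5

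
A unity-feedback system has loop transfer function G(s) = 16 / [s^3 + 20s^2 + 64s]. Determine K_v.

0.25

Factoring s from the denominator leaves a polynomial with constant term 64, so the system is type 1.
K_v = lim_{s→0} s·G(s) = 16 / 64 = 0.25.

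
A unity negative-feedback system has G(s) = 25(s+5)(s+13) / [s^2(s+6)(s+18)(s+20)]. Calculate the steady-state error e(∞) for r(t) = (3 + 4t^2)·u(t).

System type = 2 (two poles at s=0). Taking each input component in turn:
  • 3: tracked with zero error.
  • 4t^2: e_ss = 8/K_a with K_a=325/432 → 3456/325.
Total e_ss = 3456/325.

3456/325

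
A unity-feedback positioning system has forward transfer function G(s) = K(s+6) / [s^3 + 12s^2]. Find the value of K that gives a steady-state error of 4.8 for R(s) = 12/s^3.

Factoring s^2 from the denominator leaves a polynomial with constant term 12, so the system is type 2.
K_a = lim_{s→0} s^2·G(s) = K·6 / 12 = 0.5·K.
e_ss = 12/K_a = 4.8 ⇒ K_a = 2.5 ⇒ K = 2.5/0.5 = 5.

5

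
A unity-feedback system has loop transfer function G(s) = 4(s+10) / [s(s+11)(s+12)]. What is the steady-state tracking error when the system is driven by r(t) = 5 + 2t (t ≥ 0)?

6.6

G(s) has one factor of s in the denominator, so the system is type 1. Taking each input component in turn:
  • 5: tracked with zero error.
  • 2t: e_ss = 2/K_v with K_v=10/33 → 6.6.
Total e_ss = 6.6.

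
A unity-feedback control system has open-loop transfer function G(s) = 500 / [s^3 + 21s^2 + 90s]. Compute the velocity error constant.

50/9

The denominator has no term below 90s — 1 pole at s=0, type 1.
K_v = lim_{s→0} s·G(s) = 500 / 90 = 50/9.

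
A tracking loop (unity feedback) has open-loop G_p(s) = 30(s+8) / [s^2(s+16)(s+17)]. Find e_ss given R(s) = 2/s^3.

The open loop has two poles at the origin → type 2 system.
K_a = lim_{s→0} s^2·G_p(s) = 30·8 / (16·17) = 15/17.
r(t) = t^2 gives R(s) = 2/s^3.
e_ss = 2/K_a = 2/(15/17) = 34/15.

34/15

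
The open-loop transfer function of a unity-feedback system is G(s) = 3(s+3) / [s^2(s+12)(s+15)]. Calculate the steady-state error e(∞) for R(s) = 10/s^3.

200

System type = 2 (two poles at s=0).
K_a = lim_{s→0} s^2·G(s) = 3·3 / (12·15) = 0.05.
r(t) = 5t^2 gives R(s) = 10/s^3.
e_ss = 10/K_a = 10/0.05 = 200.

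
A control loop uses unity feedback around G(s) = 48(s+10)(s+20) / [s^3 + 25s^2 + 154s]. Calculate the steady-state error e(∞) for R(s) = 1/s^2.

Factoring s from the denominator leaves a polynomial with constant term 154, so the system is type 1.
K_v = lim_{s→0} s·G(s) = 48·10·20 / 154 = 4800/77.
e_ss = 1/K_v = 1/(4800/77) = 77/4800.

77/4800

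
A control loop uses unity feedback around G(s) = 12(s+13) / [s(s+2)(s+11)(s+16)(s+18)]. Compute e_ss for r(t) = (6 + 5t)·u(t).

System type = 1 (one pole at s=0). By superposition:
  • 6: tracked with zero error.
  • 5t: e_ss = 5/K_v with K_v=13/528 → 2640/13.
Total e_ss = 2640/13.

2640/13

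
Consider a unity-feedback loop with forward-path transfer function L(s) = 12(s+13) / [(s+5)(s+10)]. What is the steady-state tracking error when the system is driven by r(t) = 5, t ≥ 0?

125/103

The open loop has no poles at the origin → type 0 system.
K_p = lim_{s→0} L(s) = 12·13 / (5·10) = 3.12.
e_ss = 5/(1 + K_p) = 5/4.12 = 125/103.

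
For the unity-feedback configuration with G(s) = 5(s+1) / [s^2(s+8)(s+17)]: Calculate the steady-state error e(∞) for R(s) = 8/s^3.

The open loop has two poles at the origin → type 2 system.
K_a = lim_{s→0} s^2·G(s) = 5·1 / (8·17) = 5/136.
r(t) = 4t^2 gives R(s) = 8/s^3.
e_ss = 8/K_a = 8/(5/136) = 217.6.

217.6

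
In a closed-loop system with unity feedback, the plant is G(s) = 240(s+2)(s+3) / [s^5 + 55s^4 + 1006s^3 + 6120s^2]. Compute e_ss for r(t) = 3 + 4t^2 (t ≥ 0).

34

Factoring s^2 from the denominator leaves a polynomial with constant term 6120, so the system is type 2. Taking each input component in turn:
  • 3: tracked with zero error.
  • 4t^2: e_ss = 8/K_a with K_a=4/17 → 34.
Total e_ss = 34.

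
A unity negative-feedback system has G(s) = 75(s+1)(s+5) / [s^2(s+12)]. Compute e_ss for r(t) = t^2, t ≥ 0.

0.064

System type = 2 (two poles at s=0).
K_a = lim_{s→0} s^2·G(s) = 75·1·5 / (12) = 31.25.
r(t) = t^2 gives R(s) = 2/s^3.
e_ss = 2/K_a = 2/31.25 = 0.064.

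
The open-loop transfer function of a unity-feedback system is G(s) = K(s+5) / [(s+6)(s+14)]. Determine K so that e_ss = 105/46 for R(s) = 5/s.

20

The open loop has no poles at the origin → type 0 system.
K_p = lim_{s→0} G(s) = K·5 / (6·14) = (5/84)·K.
e_ss = 5/(1 + K_p) = 105/46 ⇒ 1 + (5/84)·K = 46/21 ⇒ K = 20.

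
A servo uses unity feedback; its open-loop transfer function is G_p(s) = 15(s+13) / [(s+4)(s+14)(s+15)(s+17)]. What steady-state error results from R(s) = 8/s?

No free integrators in G_p(s): this is a type 0 system.
K_p = lim_{s→0} G_p(s) = 15·13 / (4·14·15·17) = 13/952.
e_ss = 8/(1 + K_p) = 8/(965/952) = 7616/965.

7616/965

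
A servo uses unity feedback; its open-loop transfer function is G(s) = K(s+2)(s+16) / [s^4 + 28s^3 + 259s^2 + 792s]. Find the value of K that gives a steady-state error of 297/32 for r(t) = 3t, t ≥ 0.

8

The denominator has no term below 792s — 1 pole at s=0, type 1.
K_v = lim_{s→0} s·G(s) = K·2·16 / 792 = (4/99)·K.
e_ss = 3/K_v = 297/32 ⇒ K_v = 32/99 ⇒ K = (32/99)/(4/99) = 8.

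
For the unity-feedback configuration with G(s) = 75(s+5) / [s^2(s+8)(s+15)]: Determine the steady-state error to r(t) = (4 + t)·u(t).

System type = 2 (two poles at s=0). Taking each input component in turn:
  • 4: tracked with zero error.
  • t: tracked with zero error.
Total e_ss = 0.

0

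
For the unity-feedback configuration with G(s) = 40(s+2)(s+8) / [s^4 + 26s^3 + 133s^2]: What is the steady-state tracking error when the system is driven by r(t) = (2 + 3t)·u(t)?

0

Factoring s^2 from the denominator leaves a polynomial with constant term 133, so the system is type 2. By superposition:
  • 2: tracked with zero error.
  • 3t: tracked with zero error.
Total e_ss = 0.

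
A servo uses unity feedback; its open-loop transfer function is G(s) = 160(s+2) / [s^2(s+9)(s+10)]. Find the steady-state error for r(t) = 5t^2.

System type = 2 (two poles at s=0).
K_a = lim_{s→0} s^2·G(s) = 160·2 / (9·10) = 32/9.
r(t) = 5t^2 gives R(s) = 10/s^3.
e_ss = 10/K_a = 10/(32/9) = 2.8125.

2.8125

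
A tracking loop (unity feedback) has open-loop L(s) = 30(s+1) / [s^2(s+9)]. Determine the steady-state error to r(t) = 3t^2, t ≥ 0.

System type = 2 (two poles at s=0).
K_a = lim_{s→0} s^2·L(s) = 30·1 / (9) = 10/3.
r(t) = 3t^2 gives R(s) = 6/s^3.
e_ss = 6/K_a = 6/(10/3) = 1.8.

1.8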